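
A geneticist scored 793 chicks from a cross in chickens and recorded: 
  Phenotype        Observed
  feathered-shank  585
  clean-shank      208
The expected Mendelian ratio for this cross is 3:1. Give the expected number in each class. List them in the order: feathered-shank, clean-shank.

Under the 3:1 hypothesis (Σ ratio = 4, N = 793):
  feathered-shank: 793 × 3/4 = 594.75
  clean-shank: 793 × 1/4 = 198.25

594.75, 198.25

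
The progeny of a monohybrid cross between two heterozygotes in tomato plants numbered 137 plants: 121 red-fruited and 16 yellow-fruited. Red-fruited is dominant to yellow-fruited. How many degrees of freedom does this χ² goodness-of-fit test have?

1

For a monohybrid cross between heterozygotes with complete dominance, the expected phenotypic ratio is 3:1.
A goodness-of-fit test with 2 phenotype classes has df = 2 − 1 = 1.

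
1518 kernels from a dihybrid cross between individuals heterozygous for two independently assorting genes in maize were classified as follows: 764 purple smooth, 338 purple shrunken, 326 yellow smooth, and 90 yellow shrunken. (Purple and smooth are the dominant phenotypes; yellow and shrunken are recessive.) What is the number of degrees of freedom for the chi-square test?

A dihybrid F₂ with independent assortment and complete dominance at both loci gives a 9:3:3:1 phenotypic ratio.
A goodness-of-fit test with 4 phenotype classes has df = 4 − 1 = 3.

3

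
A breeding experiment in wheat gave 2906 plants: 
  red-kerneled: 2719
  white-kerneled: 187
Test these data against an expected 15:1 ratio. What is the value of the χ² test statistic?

The 15:1 ratio has 16 parts, so with N = 2906 the expected counts are:
  red-kerneled: 2906 × 15/16 = 2724.375
  white-kerneled: 2906 × 1/16 = 181.625
χ² = Σ (O − E)² / E
  red-kerneled: (2719 − 2724.375)² / 2724.375 = 0.0106
  white-kerneled: (187 − 181.625)² / 181.625 = 0.1591
χ² = 0.0106 + 0.1591 = 0.1697 ≈ 0.170

0.170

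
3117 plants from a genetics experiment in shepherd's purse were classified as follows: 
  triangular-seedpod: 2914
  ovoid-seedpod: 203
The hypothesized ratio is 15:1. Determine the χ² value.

0.367

Expected counts for N = 3117 under a 15:1 ratio (total parts = 16):
  triangular-seedpod: 3117 × 15/16 = 2922.1875
  ovoid-seedpod: 3117 × 1/16 = 194.8125
χ² = Σ (O − E)² / E
  triangular-seedpod: (2914 − 2922.1875)² / 2922.1875 = 0.0229
  ovoid-seedpod: (203 − 194.8125)² / 194.8125 = 0.3441
χ² = 0.0229 + 0.3441 = 0.367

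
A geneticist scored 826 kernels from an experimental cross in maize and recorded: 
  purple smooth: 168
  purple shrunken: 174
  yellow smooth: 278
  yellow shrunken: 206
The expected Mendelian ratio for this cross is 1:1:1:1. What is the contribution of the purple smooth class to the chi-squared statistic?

7.178

The 1:1:1:1 ratio has 4 parts, so with N = 826 the expected counts are:
  purple smooth: 826 × 1/4 = 206.5
  purple shrunken: 826 × 1/4 = 206.5
  yellow smooth: 826 × 1/4 = 206.5
  yellow shrunken: 826 × 1/4 = 206.5
Contribution of purple smooth: (168 − 206.5)² / 206.5 = 7.1780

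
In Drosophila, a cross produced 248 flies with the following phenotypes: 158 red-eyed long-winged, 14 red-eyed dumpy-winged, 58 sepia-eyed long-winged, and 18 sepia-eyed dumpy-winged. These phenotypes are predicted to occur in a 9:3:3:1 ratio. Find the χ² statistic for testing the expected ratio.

The 9:3:3:1 ratio has 16 parts, so with N = 248 the expected counts are:
  red-eyed long-winged: 248 × 9/16 = 139.5
  red-eyed dumpy-winged: 248 × 3/16 = 46.5
  sepia-eyed long-winged: 248 × 3/16 = 46.5
  sepia-eyed dumpy-winged: 248 × 1/16 = 15.5
χ² = Σ (O − E)² / E
  red-eyed long-winged: (158 − 139.5)² / 139.5 = 2.4534
  red-eyed dumpy-winged: (14 − 46.5)² / 46.5 = 22.7151
  sepia-eyed long-winged: (58 − 46.5)² / 46.5 = 2.8441
  sepia-eyed dumpy-winged: (18 − 15.5)² / 15.5 = 0.4032
χ² = 2.4534 + 22.7151 + 2.8441 + 0.4032 = 28.4158 ≈ 28.416

28.416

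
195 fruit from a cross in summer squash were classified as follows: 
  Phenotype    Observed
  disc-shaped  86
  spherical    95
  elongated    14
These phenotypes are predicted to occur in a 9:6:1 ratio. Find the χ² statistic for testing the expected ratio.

11.929

The 9:6:1 ratio has 16 parts, so with N = 195 the expected counts are:
  disc-shaped: 195 × 9/16 = 109.6875
  spherical: 195 × 6/16 = 73.125
  elongated: 195 × 1/16 = 12.1875
χ² = Σ (O − E)² / E
  disc-shaped: (86 − 109.6875)² / 109.6875 = 5.1154
  spherical: (95 − 73.125)² / 73.125 = 6.5438
  elongated: (14 − 12.1875)² / 12.1875 = 0.2696
χ² = 5.1154 + 6.5438 + 0.2696 = 11.9288 ≈ 11.929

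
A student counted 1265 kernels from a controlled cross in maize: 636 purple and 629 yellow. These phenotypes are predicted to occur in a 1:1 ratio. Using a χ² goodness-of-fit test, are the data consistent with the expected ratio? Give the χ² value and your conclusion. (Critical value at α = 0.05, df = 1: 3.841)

Expected counts for N = 1265 under a 1:1 ratio (total parts = 2):
  purple: 1265 × 1/2 = 632.5
  yellow: 1265 × 1/2 = 632.5
χ² = Σ (O − E)² / E
  purple: (636 − 632.5)² / 632.5 = 0.0194
  yellow: (629 − 632.5)² / 632.5 = 0.0194
χ² = 0.0194 + 0.0194 = 0.0388 ≈ 0.039
Degrees of freedom = 2 − 1 = 1; critical value at α = 0.05 is 3.841.
Since 0.039 < 3.841, we fail to reject the null hypothesis — the data are consistent with the 1:1 ratio.

0.039; consistent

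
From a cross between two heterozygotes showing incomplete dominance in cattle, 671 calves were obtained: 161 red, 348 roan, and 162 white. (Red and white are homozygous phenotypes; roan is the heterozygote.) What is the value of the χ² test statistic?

0.934

With incomplete dominance, a heterozygote × heterozygote cross gives a 1:2:1 phenotypic ratio.
Total ratio parts = 4. Expected numbers out of 671:
  red: 671 × 1/4 = 167.75
  roan: 671 × 2/4 = 335.5
  white: 671 × 1/4 = 167.75
χ² = Σ (O − E)² / E
  red: (161 − 167.75)² / 167.75 = 0.2716
  roan: (348 − 335.5)² / 335.5 = 0.4657
  white: (162 − 167.75)² / 167.75 = 0.1971
χ² = 0.2716 + 0.4657 + 0.1971 = 0.9344 ≈ 0.934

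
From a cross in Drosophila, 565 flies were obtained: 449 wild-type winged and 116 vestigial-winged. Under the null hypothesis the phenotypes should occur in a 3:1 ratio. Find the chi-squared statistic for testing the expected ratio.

Under the 3:1 hypothesis (Σ ratio = 4, N = 565):
  wild-type winged: 565 × 3/4 = 423.75
  vestigial-winged: 565 × 1/4 = 141.25
χ² = Σ (O − E)² / E
  wild-type winged: (449 − 423.75)² / 423.75 = 1.5046
  vestigial-winged: (116 − 141.25)² / 141.25 = 4.5137
χ² = 1.5046 + 4.5137 = 6.0183 ≈ 6.018

6.018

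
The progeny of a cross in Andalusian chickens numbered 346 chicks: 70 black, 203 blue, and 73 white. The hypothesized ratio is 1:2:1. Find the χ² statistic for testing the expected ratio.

Under the 1:2:1 hypothesis (Σ ratio = 4, N = 346):
  black: 346 × 1/4 = 86.5
  blue: 346 × 2/4 = 173
  white: 346 × 1/4 = 86.5
χ² = Σ (O − E)² / E
  black: (70 − 86.5)² / 86.5 = 3.1474
  blue: (203 − 173)² / 173 = 5.2023
  white: (73 − 86.5)² / 86.5 = 2.1069
χ² = 3.1474 + 5.2023 + 2.1069 = 10.4566 ≈ 10.457

10.457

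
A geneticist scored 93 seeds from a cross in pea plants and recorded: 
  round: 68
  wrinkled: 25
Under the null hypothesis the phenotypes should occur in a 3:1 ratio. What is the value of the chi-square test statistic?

Expected counts for N = 93 under a 3:1 ratio (total parts = 4):
  round: 93 × 3/4 = 69.75
  wrinkled: 93 × 1/4 = 23.25
χ² = Σ (O − E)² / E
  round: (68 − 69.75)² / 69.75 = 0.0439
  wrinkled: (25 − 23.25)² / 23.25 = 0.1317
χ² = 0.0439 + 0.1317 = 0.1756 ≈ 0.176

0.176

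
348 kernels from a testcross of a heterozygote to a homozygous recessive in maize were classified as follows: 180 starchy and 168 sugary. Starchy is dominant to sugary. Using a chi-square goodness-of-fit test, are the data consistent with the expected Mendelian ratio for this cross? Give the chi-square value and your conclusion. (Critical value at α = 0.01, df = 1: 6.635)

0.414; consistent

A testcross of a heterozygote (Aa × aa) gives a 1:1 phenotypic ratio.
Under the 1:1 hypothesis (Σ ratio = 2, N = 348):
  starchy: 348 × 1/2 = 174
  sugary: 348 × 1/2 = 174
χ² = Σ (O − E)² / E
  starchy: (180 − 174)² / 174 = 0.2069
  sugary: (168 − 174)² / 174 = 0.2069
χ² = 0.2069 + 0.2069 = 0.4138 ≈ 0.414
Degrees of freedom = 2 − 1 = 1; critical value at α = 0.01 is 6.635.
Since 0.414 < 6.635, we fail to reject the null hypothesis — the data are consistent with the 1:1 ratio.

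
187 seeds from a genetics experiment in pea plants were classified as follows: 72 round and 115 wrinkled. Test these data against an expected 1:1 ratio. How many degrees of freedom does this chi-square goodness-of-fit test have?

1

A goodness-of-fit test with 2 phenotype classes has df = 2 − 1 = 1.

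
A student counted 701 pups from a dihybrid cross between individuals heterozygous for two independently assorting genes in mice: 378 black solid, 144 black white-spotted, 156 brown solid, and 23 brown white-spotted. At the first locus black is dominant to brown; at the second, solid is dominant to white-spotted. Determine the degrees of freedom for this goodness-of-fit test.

A dihybrid F₂ with independent assortment and complete dominance at both loci gives a 9:3:3:1 phenotypic ratio.
A goodness-of-fit test with 4 phenotype classes has df = 4 − 1 = 3.

3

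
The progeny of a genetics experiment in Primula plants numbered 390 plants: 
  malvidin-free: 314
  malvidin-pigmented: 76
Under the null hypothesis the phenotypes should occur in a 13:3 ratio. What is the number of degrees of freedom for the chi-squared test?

1

A goodness-of-fit test with 2 phenotype classes has df = 2 − 1 = 1.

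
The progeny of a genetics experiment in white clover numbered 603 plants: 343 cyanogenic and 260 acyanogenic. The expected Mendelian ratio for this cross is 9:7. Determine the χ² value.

Expected counts for N = 603 under a 9:7 ratio (total parts = 16):
  cyanogenic: 603 × 9/16 = 339.1875
  acyanogenic: 603 × 7/16 = 263.8125
χ² = Σ (O − E)² / E
  cyanogenic: (343 − 339.1875)² / 339.1875 = 0.0429
  acyanogenic: (260 − 263.8125)² / 263.8125 = 0.0551
χ² = 0.0429 + 0.0551 = 0.098

0.098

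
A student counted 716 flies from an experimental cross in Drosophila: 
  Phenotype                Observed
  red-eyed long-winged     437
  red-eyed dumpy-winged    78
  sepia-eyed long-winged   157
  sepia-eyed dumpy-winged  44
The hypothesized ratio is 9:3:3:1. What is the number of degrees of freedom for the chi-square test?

A goodness-of-fit test with 4 phenotype classes has df = 4 − 1 = 3.

3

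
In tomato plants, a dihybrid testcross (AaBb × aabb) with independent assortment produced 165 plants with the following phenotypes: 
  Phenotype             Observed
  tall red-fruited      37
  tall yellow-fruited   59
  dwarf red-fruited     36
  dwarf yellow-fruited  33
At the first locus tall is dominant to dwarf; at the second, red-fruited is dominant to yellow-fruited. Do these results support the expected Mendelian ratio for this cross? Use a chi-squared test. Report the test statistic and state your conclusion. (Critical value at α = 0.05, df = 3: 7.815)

10.394; not consistent

A dihybrid testcross with independent assortment gives a 1:1:1:1 ratio.
The 1:1:1:1 ratio has 4 parts, so with N = 165 the expected counts are:
  tall red-fruited: 165 × 1/4 = 41.25
  tall yellow-fruited: 165 × 1/4 = 41.25
  dwarf red-fruited: 165 × 1/4 = 41.25
  dwarf yellow-fruited: 165 × 1/4 = 41.25
χ² = Σ (O − E)² / E
  tall red-fruited: (37 − 41.25)² / 41.25 = 0.4379
  tall yellow-fruited: (59 − 41.25)² / 41.25 = 7.6379
  dwarf red-fruited: (36 − 41.25)² / 41.25 = 0.6682
  dwarf yellow-fruited: (33 − 41.25)² / 41.25 = 1.6500
χ² = 0.4379 + 7.6379 + 0.6682 + 1.6500 = 10.394
Degrees of freedom = 4 − 1 = 3; critical value at α = 0.05 is 7.815.
Since 10.394 > 7.815, we reject the null hypothesis — the data do not fit the 1:1:1:1 ratio.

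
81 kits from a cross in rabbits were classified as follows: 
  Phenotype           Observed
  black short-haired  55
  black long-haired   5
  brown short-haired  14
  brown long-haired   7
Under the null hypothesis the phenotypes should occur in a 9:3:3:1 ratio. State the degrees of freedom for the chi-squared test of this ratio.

A goodness-of-fit test with 4 phenotype classes has df = 4 − 1 = 3.

3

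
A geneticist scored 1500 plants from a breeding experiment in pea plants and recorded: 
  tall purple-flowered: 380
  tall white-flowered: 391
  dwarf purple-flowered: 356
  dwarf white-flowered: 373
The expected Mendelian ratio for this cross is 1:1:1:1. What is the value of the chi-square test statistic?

Total ratio parts = 4. Expected numbers out of 1500:
  tall purple-flowered: 1500 × 1/4 = 375
  tall white-flowered: 1500 × 1/4 = 375
  dwarf purple-flowered: 1500 × 1/4 = 375
  dwarf white-flowered: 1500 × 1/4 = 375
χ² = Σ (O − E)² / E
  tall purple-flowered: (380 − 375)² / 375 = 0.0667
  tall white-flowered: (391 − 375)² / 375 = 0.6827
  dwarf purple-flowered: (356 − 375)² / 375 = 0.9627
  dwarf white-flowered: (373 − 375)² / 375 = 0.0107
χ² = 0.0667 + 0.6827 + 0.9627 + 0.0107 = 1.7228 ≈ 1.723

1.723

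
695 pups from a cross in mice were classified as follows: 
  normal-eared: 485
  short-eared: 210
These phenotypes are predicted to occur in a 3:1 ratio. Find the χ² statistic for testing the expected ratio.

10.084

Total ratio parts = 4. Expected numbers out of 695:
  normal-eared: 695 × 3/4 = 521.25
  short-eared: 695 × 1/4 = 173.75
χ² = Σ (O − E)² / E
  normal-eared: (485 − 521.25)² / 521.25 = 2.5210
  short-eared: (210 − 173.75)² / 173.75 = 7.5629
χ² = 2.5210 + 7.5629 = 10.0839 ≈ 10.084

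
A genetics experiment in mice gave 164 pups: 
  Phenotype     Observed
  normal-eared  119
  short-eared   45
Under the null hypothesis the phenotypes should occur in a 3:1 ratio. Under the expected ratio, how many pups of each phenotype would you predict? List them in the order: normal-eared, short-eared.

The 3:1 ratio has 4 parts, so with N = 164 the expected counts are:
  normal-eared: 164 × 3/4 = 123
  short-eared: 164 × 1/4 = 41

123, 41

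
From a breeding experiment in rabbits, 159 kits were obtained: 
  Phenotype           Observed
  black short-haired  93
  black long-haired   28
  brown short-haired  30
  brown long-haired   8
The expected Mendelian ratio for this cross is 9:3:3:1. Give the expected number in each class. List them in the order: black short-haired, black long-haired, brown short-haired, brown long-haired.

89.4375, 29.8125, 29.8125, 9.9375

Expected counts for N = 159 under a 9:3:3:1 ratio (total parts = 16):
  black short-haired: 159 × 9/16 = 89.4375
  black long-haired: 159 × 3/16 = 29.8125
  brown short-haired: 159 × 3/16 = 29.8125
  brown long-haired: 159 × 1/16 = 9.9375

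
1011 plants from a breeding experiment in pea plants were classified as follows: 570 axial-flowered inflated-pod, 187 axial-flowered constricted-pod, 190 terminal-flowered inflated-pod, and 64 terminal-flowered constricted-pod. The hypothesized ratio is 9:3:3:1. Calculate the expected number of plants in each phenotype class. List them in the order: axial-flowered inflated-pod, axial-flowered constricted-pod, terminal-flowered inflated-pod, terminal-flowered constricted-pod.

Under the 9:3:3:1 hypothesis (Σ ratio = 16, N = 1011):
  axial-flowered inflated-pod: 1011 × 9/16 = 568.6875
  axial-flowered constricted-pod: 1011 × 3/16 = 189.5625
  terminal-flowered inflated-pod: 1011 × 3/16 = 189.5625
  terminal-flowered constricted-pod: 1011 × 1/16 = 63.1875

568.6875, 189.5625, 189.5625, 63.1875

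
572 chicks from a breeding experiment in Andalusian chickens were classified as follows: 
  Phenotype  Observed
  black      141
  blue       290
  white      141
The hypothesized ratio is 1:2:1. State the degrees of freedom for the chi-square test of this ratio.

A goodness-of-fit test with 3 phenotype classes has df = 3 − 1 = 2.

2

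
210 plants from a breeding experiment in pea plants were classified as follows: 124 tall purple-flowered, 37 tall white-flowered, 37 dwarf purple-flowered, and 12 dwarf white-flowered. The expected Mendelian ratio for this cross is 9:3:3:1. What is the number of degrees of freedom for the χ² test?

3

A goodness-of-fit test with 4 phenotype classes has df = 4 − 1 = 3.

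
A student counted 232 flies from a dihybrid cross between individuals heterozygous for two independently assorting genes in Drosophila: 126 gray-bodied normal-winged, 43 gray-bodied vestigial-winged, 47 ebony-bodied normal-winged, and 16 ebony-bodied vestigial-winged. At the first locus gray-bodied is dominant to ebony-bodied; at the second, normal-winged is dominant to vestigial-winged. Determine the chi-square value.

A dihybrid F₂ with independent assortment and complete dominance at both loci gives a 9:3:3:1 phenotypic ratio.
Expected counts for N = 232 under a 9:3:3:1 ratio (total parts = 16):
  gray-bodied normal-winged: 232 × 9/16 = 130.5
  gray-bodied vestigial-winged: 232 × 3/16 = 43.5
  ebony-bodied normal-winged: 232 × 3/16 = 43.5
  ebony-bodied vestigial-winged: 232 × 1/16 = 14.5
χ² = Σ (O − E)² / E
  gray-bodied normal-winged: (126 − 130.5)² / 130.5 = 0.1552
  gray-bodied vestigial-winged: (43 − 43.5)² / 43.5 = 0.0057
  ebony-bodied normal-winged: (47 − 43.5)² / 43.5 = 0.2816
  ebony-bodied vestigial-winged: (16 − 14.5)² / 14.5 = 0.1552
χ² = 0.1552 + 0.0057 + 0.2816 + 0.1552 = 0.5977 ≈ 0.598

0.598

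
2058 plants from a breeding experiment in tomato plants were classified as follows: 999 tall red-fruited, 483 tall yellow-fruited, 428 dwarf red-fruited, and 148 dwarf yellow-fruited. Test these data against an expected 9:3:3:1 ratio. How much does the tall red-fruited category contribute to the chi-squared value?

21.736

Expected counts for N = 2058 under a 9:3:3:1 ratio (total parts = 16):
  tall red-fruited: 2058 × 9/16 = 1157.625
  tall yellow-fruited: 2058 × 3/16 = 385.875
  dwarf red-fruited: 2058 × 3/16 = 385.875
  dwarf yellow-fruited: 2058 × 1/16 = 128.625
Contribution of tall red-fruited: (999 − 1157.625)² / 1157.625 = 21.7358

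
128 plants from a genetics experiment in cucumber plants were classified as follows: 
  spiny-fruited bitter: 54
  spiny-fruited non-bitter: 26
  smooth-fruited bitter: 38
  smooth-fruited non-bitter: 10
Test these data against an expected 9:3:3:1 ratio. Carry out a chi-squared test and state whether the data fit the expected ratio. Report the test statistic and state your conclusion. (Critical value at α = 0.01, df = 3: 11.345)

The 9:3:3:1 ratio has 16 parts, so with N = 128 the expected counts are:
  spiny-fruited bitter: 128 × 9/16 = 72
  spiny-fruited non-bitter: 128 × 3/16 = 24
  smooth-fruited bitter: 128 × 3/16 = 24
  smooth-fruited non-bitter: 128 × 1/16 = 8
χ² = Σ (O − E)² / E
  spiny-fruited bitter: (54 − 72)² / 72 = 4.5000
  spiny-fruited non-bitter: (26 − 24)² / 24 = 0.1667
  smooth-fruited bitter: (38 − 24)² / 24 = 8.1667
  smooth-fruited non-bitter: (10 − 8)² / 8 = 0.5000
χ² = 4.5000 + 0.1667 + 8.1667 + 0.5000 = 13.3334 ≈ 13.333
Degrees of freedom = 4 − 1 = 3; critical value at α = 0.01 is 11.345.
Since 13.333 > 11.345, we reject the null hypothesis — the data do not fit the 9:3:3:1 ratio.

13.333; not consistent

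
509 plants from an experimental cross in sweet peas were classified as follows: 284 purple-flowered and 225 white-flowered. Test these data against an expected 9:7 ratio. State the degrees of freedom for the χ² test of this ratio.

1

A goodness-of-fit test with 2 phenotype classes has df = 2 − 1 = 1.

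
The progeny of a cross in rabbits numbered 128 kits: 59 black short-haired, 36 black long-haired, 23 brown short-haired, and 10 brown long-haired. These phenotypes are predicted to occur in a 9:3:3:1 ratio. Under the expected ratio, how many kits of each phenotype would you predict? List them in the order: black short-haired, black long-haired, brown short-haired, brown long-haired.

72, 24, 24, 8

Total ratio parts = 16. Expected numbers out of 128:
  black short-haired: 128 × 9/16 = 72
  black long-haired: 128 × 3/16 = 24
  brown short-haired: 128 × 3/16 = 24
  brown long-haired: 128 × 1/16 = 8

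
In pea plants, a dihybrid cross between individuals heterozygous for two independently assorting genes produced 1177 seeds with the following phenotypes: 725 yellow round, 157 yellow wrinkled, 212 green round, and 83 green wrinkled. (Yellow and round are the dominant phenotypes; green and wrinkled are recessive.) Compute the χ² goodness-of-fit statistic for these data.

A dihybrid F₂ with independent assortment and complete dominance at both loci gives a 9:3:3:1 phenotypic ratio.
The 9:3:3:1 ratio has 16 parts, so with N = 1177 the expected counts are:
  yellow round: 1177 × 9/16 = 662.0625
  yellow wrinkled: 1177 × 3/16 = 220.6875
  green round: 1177 × 3/16 = 220.6875
  green wrinkled: 1177 × 1/16 = 73.5625
χ² = Σ (O − E)² / E
  yellow round: (725 − 662.0625)² / 662.0625 = 5.9830
  yellow wrinkled: (157 − 220.6875)² / 220.6875 = 18.3794
  green round: (212 − 220.6875)² / 220.6875 = 0.3420
  green wrinkled: (83 − 73.5625)² / 73.5625 = 1.2108
χ² = 5.9830 + 18.3794 + 0.3420 + 1.2108 = 25.9152 ≈ 25.915

25.915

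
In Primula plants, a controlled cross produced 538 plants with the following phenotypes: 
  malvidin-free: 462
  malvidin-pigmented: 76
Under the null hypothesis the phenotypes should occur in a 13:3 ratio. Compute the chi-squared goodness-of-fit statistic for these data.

Total ratio parts = 16. Expected numbers out of 538:
  malvidin-free: 538 × 13/16 = 437.125
  malvidin-pigmented: 538 × 3/16 = 100.875
χ² = Σ (O − E)² / E
  malvidin-free: (462 − 437.125)² / 437.125 = 1.4155
  malvidin-pigmented: (76 − 100.875)² / 100.875 = 6.1340
χ² = 1.4155 + 6.1340 = 7.5495 ≈ 7.550

7.550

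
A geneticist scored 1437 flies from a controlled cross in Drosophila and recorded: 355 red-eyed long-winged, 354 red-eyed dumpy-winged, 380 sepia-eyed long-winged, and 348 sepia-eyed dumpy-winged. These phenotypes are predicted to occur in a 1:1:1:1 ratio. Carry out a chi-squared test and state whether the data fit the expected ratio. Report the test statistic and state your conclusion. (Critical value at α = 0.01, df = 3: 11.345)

1.678; consistent

Under the 1:1:1:1 hypothesis (Σ ratio = 4, N = 1437):
  red-eyed long-winged: 1437 × 1/4 = 359.25
  red-eyed dumpy-winged: 1437 × 1/4 = 359.25
  sepia-eyed long-winged: 1437 × 1/4 = 359.25
  sepia-eyed dumpy-winged: 1437 × 1/4 = 359.25
χ² = Σ (O − E)² / E
  red-eyed long-winged: (355 − 359.25)² / 359.25 = 0.0503
  red-eyed dumpy-winged: (354 − 359.25)² / 359.25 = 0.0767
  sepia-eyed long-winged: (380 − 359.25)² / 359.25 = 1.1985
  sepia-eyed dumpy-winged: (348 − 359.25)² / 359.25 = 0.3523
χ² = 0.0503 + 0.0767 + 1.1985 + 0.3523 = 1.6778 ≈ 1.678
Degrees of freedom = 4 − 1 = 3; critical value at α = 0.01 is 11.345.
Since 1.678 < 11.345, we fail to reject the null hypothesis — the data are consistent with the 1:1:1:1 ratio.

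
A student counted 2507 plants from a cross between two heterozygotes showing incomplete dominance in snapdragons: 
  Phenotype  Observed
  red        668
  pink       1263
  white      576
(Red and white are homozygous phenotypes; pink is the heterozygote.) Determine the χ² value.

With incomplete dominance, a heterozygote × heterozygote cross gives a 1:2:1 phenotypic ratio.
Under the 1:2:1 hypothesis (Σ ratio = 4, N = 2507):
  red: 2507 × 1/4 = 626.75
  pink: 2507 × 2/4 = 1253.5
  white: 2507 × 1/4 = 626.75
χ² = Σ (O − E)² / E
  red: (668 − 626.75)² / 626.75 = 2.7149
  pink: (1263 − 1253.5)² / 1253.5 = 0.0720
  white: (576 − 626.75)² / 626.75 = 4.1094
χ² = 2.7149 + 0.0720 + 4.1094 = 6.8963 ≈ 6.896

6.896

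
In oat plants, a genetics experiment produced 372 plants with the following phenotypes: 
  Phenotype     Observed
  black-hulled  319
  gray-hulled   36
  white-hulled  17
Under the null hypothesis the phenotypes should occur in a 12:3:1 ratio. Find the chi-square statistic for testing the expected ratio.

Total ratio parts = 16. Expected numbers out of 372:
  black-hulled: 372 × 12/16 = 279
  gray-hulled: 372 × 3/16 = 69.75
  white-hulled: 372 × 1/16 = 23.25
χ² = Σ (O − E)² / E
  black-hulled: (319 − 279)² / 279 = 5.7348
  gray-hulled: (36 − 69.75)² / 69.75 = 16.3306
  white-hulled: (17 − 23.25)² / 23.25 = 1.6801
χ² = 5.7348 + 16.3306 + 1.6801 = 23.7455 ≈ 23.746

23.746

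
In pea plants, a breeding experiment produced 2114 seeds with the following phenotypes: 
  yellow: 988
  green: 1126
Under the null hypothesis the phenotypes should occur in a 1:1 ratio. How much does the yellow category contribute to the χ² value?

The 1:1 ratio has 2 parts, so with N = 2114 the expected counts are:
  yellow: 2114 × 1/2 = 1057
  green: 2114 × 1/2 = 1057
Contribution of yellow: (988 − 1057)² / 1057 = 4.5043

4.504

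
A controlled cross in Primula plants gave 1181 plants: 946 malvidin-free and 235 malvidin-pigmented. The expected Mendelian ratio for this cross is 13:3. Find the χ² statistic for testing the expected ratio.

Under the 13:3 hypothesis (Σ ratio = 16, N = 1181):
  malvidin-free: 1181 × 13/16 = 959.5625
  malvidin-pigmented: 1181 × 3/16 = 221.4375
χ² = Σ (O − E)² / E
  malvidin-free: (946 − 959.5625)² / 959.5625 = 0.1917
  malvidin-pigmented: (235 − 221.4375)² / 221.4375 = 0.8307
χ² = 0.1917 + 0.8307 = 1.0224 ≈ 1.022

1.022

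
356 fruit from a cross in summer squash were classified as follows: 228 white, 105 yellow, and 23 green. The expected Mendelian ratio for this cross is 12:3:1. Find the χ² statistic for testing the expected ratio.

Total ratio parts = 16. Expected numbers out of 356:
  white: 356 × 12/16 = 267
  yellow: 356 × 3/16 = 66.75
  green: 356 × 1/16 = 22.25
χ² = Σ (O − E)² / E
  white: (228 − 267)² / 267 = 5.6966
  yellow: (105 − 66.75)² / 66.75 = 21.9185
  green: (23 − 22.25)² / 22.25 = 0.0253
χ² = 5.6966 + 21.9185 + 0.0253 = 27.6404 ≈ 27.640

27.640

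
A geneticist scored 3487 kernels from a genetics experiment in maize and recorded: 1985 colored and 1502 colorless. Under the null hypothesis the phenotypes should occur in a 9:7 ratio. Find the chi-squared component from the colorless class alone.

0.364

Total ratio parts = 16. Expected numbers out of 3487:
  colored: 3487 × 9/16 = 1961.4375
  colorless: 3487 × 7/16 = 1525.5625
Contribution of colorless: (1502 − 1525.5625)² / 1525.5625 = 0.3639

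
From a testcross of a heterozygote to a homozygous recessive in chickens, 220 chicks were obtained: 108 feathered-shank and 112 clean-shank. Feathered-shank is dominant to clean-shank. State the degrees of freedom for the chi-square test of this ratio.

1

A testcross of a heterozygote (Aa × aa) gives a 1:1 phenotypic ratio.
A goodness-of-fit test with 2 phenotype classes has df = 2 − 1 = 1.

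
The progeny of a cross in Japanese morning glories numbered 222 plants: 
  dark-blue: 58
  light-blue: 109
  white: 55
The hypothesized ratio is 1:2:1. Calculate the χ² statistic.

0.153

The 1:2:1 ratio has 4 parts, so with N = 222 the expected counts are:
  dark-blue: 222 × 1/4 = 55.5
  light-blue: 222 × 2/4 = 111
  white: 222 × 1/4 = 55.5
χ² = Σ (O − E)² / E
  dark-blue: (58 − 55.5)² / 55.5 = 0.1126
  light-blue: (109 − 111)² / 111 = 0.0360
  white: (55 − 55.5)² / 55.5 = 0.0045
χ² = 0.1126 + 0.0360 + 0.0045 = 0.1531 ≈ 0.153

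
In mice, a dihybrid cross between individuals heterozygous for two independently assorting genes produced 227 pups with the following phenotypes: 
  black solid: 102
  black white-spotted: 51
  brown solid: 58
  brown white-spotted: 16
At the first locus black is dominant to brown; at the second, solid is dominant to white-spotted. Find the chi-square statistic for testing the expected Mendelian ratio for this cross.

A dihybrid F₂ with independent assortment and complete dominance at both loci gives a 9:3:3:1 phenotypic ratio.
The 9:3:3:1 ratio has 16 parts, so with N = 227 the expected counts are:
  black solid: 227 × 9/16 = 127.6875
  black white-spotted: 227 × 3/16 = 42.5625
  brown solid: 227 × 3/16 = 42.5625
  brown white-spotted: 227 × 1/16 = 14.1875
χ² = Σ (O − E)² / E
  black solid: (102 − 127.6875)² / 127.6875 = 5.1677
  black white-spotted: (51 − 42.5625)² / 42.5625 = 1.6726
  brown solid: (58 − 42.5625)² / 42.5625 = 5.5992
  brown white-spotted: (16 − 14.1875)² / 14.1875 = 0.2316
χ² = 5.1677 + 1.6726 + 5.5992 + 0.2316 = 12.6711 ≈ 12.671

12.671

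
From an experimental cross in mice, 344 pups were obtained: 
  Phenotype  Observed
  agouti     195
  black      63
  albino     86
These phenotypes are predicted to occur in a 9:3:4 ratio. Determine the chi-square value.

Expected counts for N = 344 under a 9:3:4 ratio (total parts = 16):
  agouti: 344 × 9/16 = 193.5
  black: 344 × 3/16 = 64.5
  albino: 344 × 4/16 = 86
χ² = Σ (O − E)² / E
  agouti: (195 − 193.5)² / 193.5 = 0.0116
  black: (63 − 64.5)² / 64.5 = 0.0349
  albino: (86 − 86)² / 86 = 0.0000
χ² = 0.0116 + 0.0349 + 0.0000 = 0.0465 ≈ 0.047

0.047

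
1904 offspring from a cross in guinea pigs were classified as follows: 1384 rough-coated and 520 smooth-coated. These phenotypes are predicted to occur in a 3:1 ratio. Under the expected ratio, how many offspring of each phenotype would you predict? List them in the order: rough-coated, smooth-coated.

1428, 476

Expected counts for N = 1904 under a 3:1 ratio (total parts = 4):
  rough-coated: 1904 × 3/4 = 1428
  smooth-coated: 1904 × 1/4 = 476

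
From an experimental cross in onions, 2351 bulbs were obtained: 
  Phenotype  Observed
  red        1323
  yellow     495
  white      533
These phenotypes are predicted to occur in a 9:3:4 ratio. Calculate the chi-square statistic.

11.761

Expected counts for N = 2351 under a 9:3:4 ratio (total parts = 16):
  red: 2351 × 9/16 = 1322.4375
  yellow: 2351 × 3/16 = 440.8125
  white: 2351 × 4/16 = 587.75
χ² = Σ (O − E)² / E
  red: (1323 − 1322.4375)² / 1322.4375 = 0.0002
  yellow: (495 − 440.8125)² / 440.8125 = 6.6611
  white: (533 − 587.75)² / 587.75 = 5.1001
χ² = 0.0002 + 6.6611 + 5.1001 = 11.7614 ≈ 11.761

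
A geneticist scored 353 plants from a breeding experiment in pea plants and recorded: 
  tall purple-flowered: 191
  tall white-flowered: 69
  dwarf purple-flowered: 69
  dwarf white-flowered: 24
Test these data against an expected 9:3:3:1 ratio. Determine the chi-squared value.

Expected counts for N = 353 under a 9:3:3:1 ratio (total parts = 16):
  tall purple-flowered: 353 × 9/16 = 198.5625
  tall white-flowered: 353 × 3/16 = 66.1875
  dwarf purple-flowered: 353 × 3/16 = 66.1875
  dwarf white-flowered: 353 × 1/16 = 22.0625
χ² = Σ (O − E)² / E
  tall purple-flowered: (191 − 198.5625)² / 198.5625 = 0.2880
  tall white-flowered: (69 − 66.1875)² / 66.1875 = 0.1195
  dwarf purple-flowered: (69 − 66.1875)² / 66.1875 = 0.1195
  dwarf white-flowered: (24 − 22.0625)² / 22.0625 = 0.1701
χ² = 0.2880 + 0.1195 + 0.1195 + 0.1701 = 0.6971 ≈ 0.697

0.697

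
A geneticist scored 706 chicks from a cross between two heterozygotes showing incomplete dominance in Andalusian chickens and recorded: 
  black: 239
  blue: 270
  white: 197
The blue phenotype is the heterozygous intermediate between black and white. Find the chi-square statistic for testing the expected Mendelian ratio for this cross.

44.028

With incomplete dominance, a heterozygote × heterozygote cross gives a 1:2:1 phenotypic ratio.
Total ratio parts = 4. Expected numbers out of 706:
  black: 706 × 1/4 = 176.5
  blue: 706 × 2/4 = 353
  white: 706 × 1/4 = 176.5
χ² = Σ (O − E)² / E
  black: (239 − 176.5)² / 176.5 = 22.1317
  blue: (270 − 353)² / 353 = 19.5156
  white: (197 − 176.5)² / 176.5 = 2.3810
χ² = 22.1317 + 19.5156 + 2.3810 = 44.0283 ≈ 44.028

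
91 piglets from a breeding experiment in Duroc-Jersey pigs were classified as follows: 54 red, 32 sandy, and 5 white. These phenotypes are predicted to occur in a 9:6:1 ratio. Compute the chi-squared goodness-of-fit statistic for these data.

Expected counts for N = 91 under a 9:6:1 ratio (total parts = 16):
  red: 91 × 9/16 = 51.1875
  sandy: 91 × 6/16 = 34.125
  white: 91 × 1/16 = 5.6875
χ² = Σ (O − E)² / E
  red: (54 − 51.1875)² / 51.1875 = 0.1545
  sandy: (32 − 34.125)² / 34.125 = 0.1323
  white: (5 − 5.6875)² / 5.6875 = 0.0831
χ² = 0.1545 + 0.1323 + 0.0831 = 0.3699 ≈ 0.370

0.370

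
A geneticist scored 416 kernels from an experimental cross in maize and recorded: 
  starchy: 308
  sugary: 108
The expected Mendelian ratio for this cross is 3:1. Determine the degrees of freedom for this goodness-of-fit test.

A goodness-of-fit test with 2 phenotype classes has df = 2 − 1 = 1.

1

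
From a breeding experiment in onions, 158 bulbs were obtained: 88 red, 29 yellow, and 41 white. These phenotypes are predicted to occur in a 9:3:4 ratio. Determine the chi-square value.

0.079

The 9:3:4 ratio has 16 parts, so with N = 158 the expected counts are:
  red: 158 × 9/16 = 88.875
  yellow: 158 × 3/16 = 29.625
  white: 158 × 4/16 = 39.5
χ² = Σ (O − E)² / E
  red: (88 − 88.875)² / 88.875 = 0.0086
  yellow: (29 − 29.625)² / 29.625 = 0.0132
  white: (41 − 39.5)² / 39.5 = 0.0570
χ² = 0.0086 + 0.0132 + 0.0570 = 0.0788 ≈ 0.079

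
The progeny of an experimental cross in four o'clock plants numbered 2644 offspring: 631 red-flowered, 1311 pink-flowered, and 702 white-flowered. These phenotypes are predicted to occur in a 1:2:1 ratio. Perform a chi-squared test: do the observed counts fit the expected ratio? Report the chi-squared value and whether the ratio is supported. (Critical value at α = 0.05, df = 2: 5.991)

3.996; consistent

Total ratio parts = 4. Expected numbers out of 2644:
  red-flowered: 2644 × 1/4 = 661
  pink-flowered: 2644 × 2/4 = 1322
  white-flowered: 2644 × 1/4 = 661
χ² = Σ (O − E)² / E
  red-flowered: (631 − 661)² / 661 = 1.3616
  pink-flowered: (1311 − 1322)² / 1322 = 0.0915
  white-flowered: (702 − 661)² / 661 = 2.5431
χ² = 1.3616 + 0.0915 + 2.5431 = 3.9962 ≈ 3.996
Degrees of freedom = 3 − 1 = 2; critical value at α = 0.05 is 5.991.
Since 3.996 < 5.991, we fail to reject the null hypothesis — the data are consistent with the 1:2:1 ratio.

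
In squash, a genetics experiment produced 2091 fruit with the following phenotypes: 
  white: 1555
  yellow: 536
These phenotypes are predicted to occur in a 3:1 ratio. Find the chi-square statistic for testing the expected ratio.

0.448

The 3:1 ratio has 4 parts, so with N = 2091 the expected counts are:
  white: 2091 × 3/4 = 1568.25
  yellow: 2091 × 1/4 = 522.75
χ² = Σ (O − E)² / E
  white: (1555 − 1568.25)² / 1568.25 = 0.1119
  yellow: (536 − 522.75)² / 522.75 = 0.3358
χ² = 0.1119 + 0.3358 = 0.4477 ≈ 0.448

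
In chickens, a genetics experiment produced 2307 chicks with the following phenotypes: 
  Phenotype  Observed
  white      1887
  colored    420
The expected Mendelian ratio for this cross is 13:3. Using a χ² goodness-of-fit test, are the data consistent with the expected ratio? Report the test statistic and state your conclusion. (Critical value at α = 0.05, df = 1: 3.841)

Under the 13:3 hypothesis (Σ ratio = 16, N = 2307):
  white: 2307 × 13/16 = 1874.4375
  colored: 2307 × 3/16 = 432.5625
χ² = Σ (O − E)² / E
  white: (1887 − 1874.4375)² / 1874.4375 = 0.0842
  colored: (420 − 432.5625)² / 432.5625 = 0.3648
χ² = 0.0842 + 0.3648 = 0.449
Degrees of freedom = 2 − 1 = 1; critical value at α = 0.05 is 3.841.
Since 0.449 < 3.841, we fail to reject the null hypothesis — the data are consistent with the 13:3 ratio.

0.449; consistent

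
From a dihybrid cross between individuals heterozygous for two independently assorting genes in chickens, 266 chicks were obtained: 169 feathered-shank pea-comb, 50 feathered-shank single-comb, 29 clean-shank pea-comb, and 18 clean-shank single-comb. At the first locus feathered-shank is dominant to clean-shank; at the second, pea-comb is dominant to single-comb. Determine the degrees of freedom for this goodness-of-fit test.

A dihybrid F₂ with independent assortment and complete dominance at both loci gives a 9:3:3:1 phenotypic ratio.
A goodness-of-fit test with 4 phenotype classes has df = 4 − 1 = 3.

3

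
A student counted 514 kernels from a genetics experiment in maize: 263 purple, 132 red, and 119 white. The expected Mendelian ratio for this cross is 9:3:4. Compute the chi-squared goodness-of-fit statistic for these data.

16.232

Expected counts for N = 514 under a 9:3:4 ratio (total parts = 16):
  purple: 514 × 9/16 = 289.125
  red: 514 × 3/16 = 96.375
  white: 514 × 4/16 = 128.5
χ² = Σ (O − E)² / E
  purple: (263 − 289.125)² / 289.125 = 2.3606
  red: (132 − 96.375)² / 96.375 = 13.1688
  white: (119 − 128.5)² / 128.5 = 0.7023
χ² = 2.3606 + 13.1688 + 0.7023 = 16.2317 ≈ 16.232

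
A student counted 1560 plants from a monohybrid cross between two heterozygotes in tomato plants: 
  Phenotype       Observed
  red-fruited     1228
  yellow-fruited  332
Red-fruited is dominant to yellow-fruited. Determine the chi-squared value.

For a monohybrid cross between heterozygotes with complete dominance, the expected phenotypic ratio is 3:1.
The 3:1 ratio has 4 parts, so with N = 1560 the expected counts are:
  red-fruited: 1560 × 3/4 = 1170
  yellow-fruited: 1560 × 1/4 = 390
χ² = Σ (O − E)² / E
  red-fruited: (1228 − 1170)² / 1170 = 2.8752
  yellow-fruited: (332 − 390)² / 390 = 8.6256
χ² = 2.8752 + 8.6256 = 11.5008 ≈ 11.501

11.501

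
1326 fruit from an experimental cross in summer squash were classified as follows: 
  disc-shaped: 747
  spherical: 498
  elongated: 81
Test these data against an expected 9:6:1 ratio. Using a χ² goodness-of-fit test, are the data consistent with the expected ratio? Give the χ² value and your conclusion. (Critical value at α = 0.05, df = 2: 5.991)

0.045; consistent

The 9:6:1 ratio has 16 parts, so with N = 1326 the expected counts are:
  disc-shaped: 1326 × 9/16 = 745.875
  spherical: 1326 × 6/16 = 497.25
  elongated: 1326 × 1/16 = 82.875
χ² = Σ (O − E)² / E
  disc-shaped: (747 − 745.875)² / 745.875 = 0.0017
  spherical: (498 − 497.25)² / 497.25 = 0.0011
  elongated: (81 − 82.875)² / 82.875 = 0.0424
χ² = 0.0017 + 0.0011 + 0.0424 = 0.0452 ≈ 0.045
Degrees of freedom = 3 − 1 = 2; critical value at α = 0.05 is 5.991.
Since 0.045 < 5.991, we fail to reject the null hypothesis — the data are consistent with the 9:6:1 ratio.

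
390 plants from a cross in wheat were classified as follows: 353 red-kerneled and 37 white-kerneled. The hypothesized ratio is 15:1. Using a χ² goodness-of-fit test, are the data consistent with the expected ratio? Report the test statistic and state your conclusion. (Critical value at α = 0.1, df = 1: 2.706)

6.975; not consistent

Total ratio parts = 16. Expected numbers out of 390:
  red-kerneled: 390 × 15/16 = 365.625
  white-kerneled: 390 × 1/16 = 24.375
χ² = Σ (O − E)² / E
  red-kerneled: (353 − 365.625)² / 365.625 = 0.4359
  white-kerneled: (37 − 24.375)² / 24.375 = 6.5391
χ² = 0.4359 + 6.5391 = 6.975
Degrees of freedom = 2 − 1 = 1; critical value at α = 0.1 is 2.706.
Since 6.975 > 2.706, we reject the null hypothesis — the data do not fit the 15:1 ratio.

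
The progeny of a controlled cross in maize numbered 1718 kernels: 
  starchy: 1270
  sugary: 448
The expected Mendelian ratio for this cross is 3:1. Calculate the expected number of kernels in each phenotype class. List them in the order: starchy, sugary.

The 3:1 ratio has 4 parts, so with N = 1718 the expected counts are:
  starchy: 1718 × 3/4 = 1288.5
  sugary: 1718 × 1/4 = 429.5

1288.5, 429.5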